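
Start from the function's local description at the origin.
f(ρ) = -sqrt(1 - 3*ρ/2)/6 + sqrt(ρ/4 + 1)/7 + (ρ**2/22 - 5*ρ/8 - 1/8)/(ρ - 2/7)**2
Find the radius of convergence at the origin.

The radius of convergence is 2/7.

Denominator factor (ρ - 2/7)^2: pole of order 2 at 2/7, modulus 2/7.
Branch term (-1/6)*sqrt(1 - ρ/(2/3)): its argument vanishes at ρ = 2/3, a square-root branch point, modulus 2/3.
Branch term (1/7)*sqrt(1 - ρ/(-4)): its argument vanishes at ρ = -4, a square-root branch point, modulus 4.
The radius of convergence is the smallest modulus among the singular points: 2/7.


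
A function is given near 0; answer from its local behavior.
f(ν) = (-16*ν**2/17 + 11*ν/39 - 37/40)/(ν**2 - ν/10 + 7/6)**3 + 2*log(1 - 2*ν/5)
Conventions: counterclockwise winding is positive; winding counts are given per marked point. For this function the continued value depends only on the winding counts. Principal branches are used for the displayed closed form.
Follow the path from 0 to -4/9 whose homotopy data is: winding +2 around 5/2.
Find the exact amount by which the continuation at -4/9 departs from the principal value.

The rational part is single-valued and drops out of the difference; each branch term changes only by its own monodromy.
(2)*log(1 - ν/(5/2)): each positive loop around 5/2 adds 2*pi*i to the log, so winding +2 contributes (2)*(2)*2*pi*i = (8)*pi*i.
Summing the contributions at ν = -4/9 gives (8)*pi*i.

Continued minus principal equals (8)*pi*i.


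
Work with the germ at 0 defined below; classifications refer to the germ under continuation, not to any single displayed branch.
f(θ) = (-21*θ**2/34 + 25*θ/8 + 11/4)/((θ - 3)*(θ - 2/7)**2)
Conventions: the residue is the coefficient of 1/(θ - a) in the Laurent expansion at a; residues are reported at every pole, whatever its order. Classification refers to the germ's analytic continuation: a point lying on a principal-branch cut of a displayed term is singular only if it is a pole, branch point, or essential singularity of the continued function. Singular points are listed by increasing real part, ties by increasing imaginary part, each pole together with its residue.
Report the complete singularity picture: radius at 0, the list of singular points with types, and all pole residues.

Radius of convergence at 0: 2/7.
At 2/7: a pole of order 2; residue -3899/2584.
At 3: a pole of order 1; residue 2303/2584.

Denominator factor (θ - 2/7)^2: pole of order 2 at 2/7, modulus 2/7.
Denominator factor (θ - 3): pole of order 1 at 3, modulus 3.
The radius of convergence is the smallest modulus among the singular points: 2/7.
At the order-2 pole 2/7 set g(θ) = (θ - (2/7))^2*f(θ) = (-21*θ**2/34 + 25*θ/8 + 11/4)/(θ - 3).
Order-2 pole: residue = g'(a); g'(2/7) = -3899/2584, so the residue is -3899/2584.
At the order-1 pole 3 set g(θ) = (θ - (3))*f(θ) = (-21*θ**2/34 + 25*θ/8 + 11/4)/(θ - 2/7)**2.
Simple pole: residue = g(a) at a = 3, which is 2303/2584.
List the singular points by increasing real part (a conjugate pair: the negative imaginary part first).


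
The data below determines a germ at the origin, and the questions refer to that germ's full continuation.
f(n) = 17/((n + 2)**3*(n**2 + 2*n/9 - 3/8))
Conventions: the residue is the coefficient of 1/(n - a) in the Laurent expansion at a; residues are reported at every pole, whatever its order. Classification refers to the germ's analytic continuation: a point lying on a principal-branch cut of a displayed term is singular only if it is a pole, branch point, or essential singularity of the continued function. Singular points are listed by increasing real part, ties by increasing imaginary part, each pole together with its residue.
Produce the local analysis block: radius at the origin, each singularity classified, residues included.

Denominator factor (n + 2)^3: pole of order 3 at -2, modulus 2.
Denominator factor (n**2 + 2*n/9 - 3/8): discriminant 251/162, real irrational roots -1/9 + (1/36)*sqrt(502) and -1/9 - (1/36)*sqrt(502); poles of order 1, moduli -1/9 + (1/36)*sqrt(502) and 1/9 + (1/36)*sqrt(502).
The radius of convergence is the smallest modulus among the singular points: -1/9 + (1/36)*sqrt(502).
At the order-3 pole -2 set g(n) = (n - (-2))^3*f(n) = 17/(n**2 + 2*n/9 - 3/8).
Order-3 pole: residue = g''(a)/2; g''(-2) = 140750208/12008989, so the residue is 70375104/12008989.
The factor n**2 + 2*n/9 - 3/8 splits as (n - a)(n - a') with a = -1/9 - (1/36)*sqrt(502), a' = -1/9 + (1/36)*sqrt(502). At the order-1 pole a set g(n) = (n - a)*f(n) = [17/(n + 2)**3] / (n - a').
Simple pole: residue = g(a) at a = -1/9 - (1/36)*sqrt(502), which is -35187552/12008989 - (510212160/3014256239)*sqrt(502).
The factor n**2 + 2*n/9 - 3/8 splits as (n - a)(n - a') with a = -1/9 + (1/36)*sqrt(502), a' = -1/9 - (1/36)*sqrt(502). At the order-1 pole a set g(n) = (n - a)*f(n) = [17/(n + 2)**3] / (n - a').
Simple pole: residue = g(a) at a = -1/9 + (1/36)*sqrt(502), which is -35187552/12008989 + (510212160/3014256239)*sqrt(502).
List the singular points by increasing real part (a conjugate pair: the negative imaginary part first).

Radius of convergence at 0: -1/9 + (1/36)*sqrt(502).
At -2: a pole of order 3; residue 70375104/12008989.
At -1/9 - (1/36)*sqrt(502): a pole of order 1; residue -35187552/12008989 - (510212160/3014256239)*sqrt(502).
At -1/9 + (1/36)*sqrt(502): a pole of order 1; residue -35187552/12008989 + (510212160/3014256239)*sqrt(502).


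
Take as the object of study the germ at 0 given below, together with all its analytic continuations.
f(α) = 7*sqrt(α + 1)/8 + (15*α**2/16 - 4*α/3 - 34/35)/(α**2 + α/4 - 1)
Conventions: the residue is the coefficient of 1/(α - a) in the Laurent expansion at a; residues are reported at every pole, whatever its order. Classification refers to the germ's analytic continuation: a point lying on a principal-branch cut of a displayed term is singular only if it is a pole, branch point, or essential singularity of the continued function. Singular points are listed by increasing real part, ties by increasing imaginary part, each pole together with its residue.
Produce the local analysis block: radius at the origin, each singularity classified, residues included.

Denominator factor (α**2 + α/4 - 1): discriminant 65/16, real irrational roots -1/8 + (1/8)*sqrt(65) and -1/8 - (1/8)*sqrt(65); poles of order 1, moduli -1/8 + (1/8)*sqrt(65) and 1/8 + (1/8)*sqrt(65).
Branch term (7/8)*sqrt(1 - α/(-1)): its argument vanishes at α = -1, a square-root branch point, modulus 1.
The radius of convergence is the smallest modulus among the singular points: -1/8 + (1/8)*sqrt(65).
The branch term is analytic at -1/8 - (1/8)*sqrt(65) and contributes nothing to the residue; only the rational part matters.
The factor α**2 + α/4 - 1 splits as (α - a)(α - a') with a = -1/8 - (1/8)*sqrt(65), a' = -1/8 + (1/8)*sqrt(65). At the order-1 pole a set g(α) = (α - a)*(rational part) = [15*α**2/16 - 4*α/3 - 34/35] / (α - a').
Simple pole: residue = g(a) at a = -1/8 - (1/8)*sqrt(65), which is -301/384 - (8711/873600)*sqrt(65).
The branch term is analytic at -1/8 + (1/8)*sqrt(65) and contributes nothing to the residue; only the rational part matters.
The factor α**2 + α/4 - 1 splits as (α - a)(α - a') with a = -1/8 + (1/8)*sqrt(65), a' = -1/8 - (1/8)*sqrt(65). At the order-1 pole a set g(α) = (α - a)*(rational part) = [15*α**2/16 - 4*α/3 - 34/35] / (α - a').
Simple pole: residue = g(a) at a = -1/8 + (1/8)*sqrt(65), which is -301/384 + (8711/873600)*sqrt(65).
List the singular points by increasing real part (a conjugate pair: the negative imaginary part first).

Radius of convergence at 0: -1/8 + (1/8)*sqrt(65).
At -1/8 - (1/8)*sqrt(65): a pole of order 1; residue -301/384 - (8711/873600)*sqrt(65).
At -1: an algebraic (square-root) branch point.
At -1/8 + (1/8)*sqrt(65): a pole of order 1; residue -301/384 + (8711/873600)*sqrt(65).


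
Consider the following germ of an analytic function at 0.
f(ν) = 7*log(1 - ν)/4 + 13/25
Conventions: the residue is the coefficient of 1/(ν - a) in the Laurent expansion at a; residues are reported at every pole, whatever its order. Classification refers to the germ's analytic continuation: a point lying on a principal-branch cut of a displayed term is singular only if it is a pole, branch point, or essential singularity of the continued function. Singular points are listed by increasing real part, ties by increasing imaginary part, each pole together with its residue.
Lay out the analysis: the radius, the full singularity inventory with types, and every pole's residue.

Radius of convergence at 0: 1.
At 1: a logarithmic branch point.

Branch term (7/4)*log(1 - ν/(1)): its argument vanishes at ν = 1, a logarithmic branch point, modulus 1.
The radius of convergence is the smallest modulus among the singular points: 1.


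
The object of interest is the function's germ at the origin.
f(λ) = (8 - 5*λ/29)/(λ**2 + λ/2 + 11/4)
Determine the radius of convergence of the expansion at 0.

The radius of convergence is (1/2)*sqrt(11).

Denominator factor (λ**2 + λ/2 + 11/4): discriminant -43/4, complex-conjugate roots (-1/4) + ((1/4)*sqrt(43))*i and (-1/4) - ((1/4)*sqrt(43))*i; poles of order 1, moduli (1/2)*sqrt(11) and (1/2)*sqrt(11).
The radius of convergence is the smallest modulus among the singular points: (1/2)*sqrt(11).


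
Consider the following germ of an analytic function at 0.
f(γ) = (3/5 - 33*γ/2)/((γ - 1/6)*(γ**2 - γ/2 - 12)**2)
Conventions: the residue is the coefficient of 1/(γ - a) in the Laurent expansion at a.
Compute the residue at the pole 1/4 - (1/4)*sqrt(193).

The factor γ**2 - γ/2 - 12 splits as (γ - a)(γ - a') with a = 1/4 - (1/4)*sqrt(193), a' = 1/4 + (1/4)*sqrt(193). At the order-2 pole a set g(γ) = (γ - a)^2*f(γ) = [(3/5 - 33*γ/2)/(γ - 1/6)] / (γ - a')^2.
Order-2 pole: residue = g'(a); g'(1/4 - (1/4)*sqrt(193)) = 3483/470890 - (24795783/3508036322)*sqrt(193), so the residue is 3483/470890 - (24795783/3508036322)*sqrt(193).

The residue is 3483/470890 - (24795783/3508036322)*sqrt(193).


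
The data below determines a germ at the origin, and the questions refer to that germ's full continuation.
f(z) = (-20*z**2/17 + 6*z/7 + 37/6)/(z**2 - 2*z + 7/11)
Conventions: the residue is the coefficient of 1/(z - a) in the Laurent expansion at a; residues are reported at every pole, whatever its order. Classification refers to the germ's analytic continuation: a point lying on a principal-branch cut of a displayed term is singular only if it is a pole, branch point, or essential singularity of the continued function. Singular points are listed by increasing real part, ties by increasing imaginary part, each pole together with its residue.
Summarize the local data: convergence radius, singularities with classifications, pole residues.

Denominator factor (z**2 - 2*z + 7/11): discriminant 16/11, real irrational roots 1 + (2/11)*sqrt(11) and 1 - (2/11)*sqrt(11); poles of order 1, moduli 1 + (2/11)*sqrt(11) and 1 - (2/11)*sqrt(11).
The radius of convergence is the smallest modulus among the singular points: 1 - (2/11)*sqrt(11).
The factor z**2 - 2*z + 7/11 splits as (z - a)(z - a') with a = 1 - (2/11)*sqrt(11), a' = 1 + (2/11)*sqrt(11). At the order-1 pole a set g(z) = (z - a)*f(z) = [-20*z**2/17 + 6*z/7 + 37/6] / (z - a').
Simple pole: residue = g(a) at a = 1 - (2/11)*sqrt(11), which is -89/119 - (42565/31416)*sqrt(11).
The factor z**2 - 2*z + 7/11 splits as (z - a)(z - a') with a = 1 + (2/11)*sqrt(11), a' = 1 - (2/11)*sqrt(11). At the order-1 pole a set g(z) = (z - a)*f(z) = [-20*z**2/17 + 6*z/7 + 37/6] / (z - a').
Simple pole: residue = g(a) at a = 1 + (2/11)*sqrt(11), which is -89/119 + (42565/31416)*sqrt(11).
List the singular points by increasing real part (a conjugate pair: the negative imaginary part first).

Radius of convergence at 0: 1 - (2/11)*sqrt(11).
At 1 - (2/11)*sqrt(11): a pole of order 1; residue -89/119 - (42565/31416)*sqrt(11).
At 1 + (2/11)*sqrt(11): a pole of order 1; residue -89/119 + (42565/31416)*sqrt(11).


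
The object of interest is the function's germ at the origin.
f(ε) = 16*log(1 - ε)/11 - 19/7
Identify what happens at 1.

The point is a logarithmic branch point.

The term (16/11)*log(1 - ε/(1)) has argument 1 - 1/(1) = 0 at 1: a logarithmic (infinitely-sheeted) branch point; the remaining terms are analytic or single-valued there.


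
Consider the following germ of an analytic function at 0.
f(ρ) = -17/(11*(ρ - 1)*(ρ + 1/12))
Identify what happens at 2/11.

Denominator factors: ρ + 1/12 = 35/132 at ρ = 2/11; ρ - 1 = -9/11 at ρ = 2/11 — none vanishes.
So the germ continues analytically to 2/11.

The point is a regular point.


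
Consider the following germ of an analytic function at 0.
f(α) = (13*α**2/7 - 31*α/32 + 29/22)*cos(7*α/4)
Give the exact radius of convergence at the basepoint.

The factor cos(7*α/4) is entire and contributes no finite singular point.
The polynomial part has no poles.
No finite singular points: the Taylor series at 0 converges everywhere.

The radius of convergence is infinite.


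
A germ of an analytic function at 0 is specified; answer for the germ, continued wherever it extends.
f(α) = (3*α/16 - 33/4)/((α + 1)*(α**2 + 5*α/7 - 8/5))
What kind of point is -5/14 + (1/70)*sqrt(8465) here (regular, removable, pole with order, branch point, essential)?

The point is a pole of order 1.

The denominator factor α**2 + 5*α/7 - 8/5 vanishes at -5/14 + (1/70)*sqrt(8465) and appears to the power 1; the numerator there equals -1863/224 + (3/1120)*sqrt(8465), nonzero, and no other factor vanishes.
Hence a pole whose order is the multiplicity, 1.


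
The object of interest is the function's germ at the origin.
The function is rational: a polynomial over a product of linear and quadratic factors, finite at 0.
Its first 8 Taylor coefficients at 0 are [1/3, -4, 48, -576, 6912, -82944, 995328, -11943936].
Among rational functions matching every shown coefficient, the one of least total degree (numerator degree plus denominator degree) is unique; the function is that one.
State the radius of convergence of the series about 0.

No rational of total degree below 1 reproduces all 8 coefficients; solving the [0/1] Pade equations on them gives f(d) = 1/(36*(d + 1/12)), whose expansion matches every shown term.
Denominator factor (d + 1/12): pole of order 1 at -1/12, modulus 1/12.
The radius of convergence is the smallest modulus among the singular points: 1/12.

The radius of convergence is 1/12.


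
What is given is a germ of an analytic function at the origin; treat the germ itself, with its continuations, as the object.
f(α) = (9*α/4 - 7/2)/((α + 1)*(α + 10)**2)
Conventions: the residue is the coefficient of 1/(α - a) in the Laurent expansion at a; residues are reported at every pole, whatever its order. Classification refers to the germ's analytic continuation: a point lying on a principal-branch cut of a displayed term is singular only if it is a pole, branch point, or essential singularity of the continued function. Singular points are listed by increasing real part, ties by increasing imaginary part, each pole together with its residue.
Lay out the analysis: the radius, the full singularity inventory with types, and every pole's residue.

Radius of convergence at 0: 1.
At -10: a pole of order 2; residue 23/324.
At -1: a pole of order 1; residue -23/324.

Denominator factor (α + 1): pole of order 1 at -1, modulus 1.
Denominator factor (α + 10)^2: pole of order 2 at -10, modulus 10.
The radius of convergence is the smallest modulus among the singular points: 1.
At the order-2 pole -10 set g(α) = (α - (-10))^2*f(α) = (9*α/4 - 7/2)/(α + 1).
Order-2 pole: residue = g'(a); g'(-10) = 23/324, so the residue is 23/324.
At the order-1 pole -1 set g(α) = (α - (-1))*f(α) = (9*α/4 - 7/2)/(α + 10)**2.
Simple pole: residue = g(a) at a = -1, which is -23/324.
List the singular points by increasing real part (a conjugate pair: the negative imaginary part first).


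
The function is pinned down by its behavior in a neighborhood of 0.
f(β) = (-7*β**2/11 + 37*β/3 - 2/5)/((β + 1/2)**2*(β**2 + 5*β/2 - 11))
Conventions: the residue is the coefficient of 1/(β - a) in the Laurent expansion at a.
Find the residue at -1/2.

At the order-2 pole -1/2 set g(β) = (β - (-1/2))^2*f(β) = (-7*β**2/11 + 37*β/3 - 2/5)/(β**2 + 5*β/2 - 11).
Order-2 pole: residue = g'(a); g'(-1/2) = -21347/21120, so the residue is -21347/21120.

The residue is -21347/21120.


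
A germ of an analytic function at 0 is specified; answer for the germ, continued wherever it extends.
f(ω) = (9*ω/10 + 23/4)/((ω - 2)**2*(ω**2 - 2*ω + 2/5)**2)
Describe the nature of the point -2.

The point is a regular point.

Denominator factors: ω - 2 = -4 at ω = -2; ω**2 - 2*ω + 2/5 = 42/5 at ω = -2 — none vanishes.
So the germ continues analytically to -2.


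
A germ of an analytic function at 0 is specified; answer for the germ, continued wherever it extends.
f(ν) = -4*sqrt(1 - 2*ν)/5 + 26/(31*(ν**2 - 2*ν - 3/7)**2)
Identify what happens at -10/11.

Denominator factors: ν**2 - 2*ν - 3/7 = 1877/847 at ν = -10/11 — none vanishes.
Branch term sqrt(1 - ν/(1/2)): argument at -10/11 is 31/11, nonzero, so -10/11 is not its branch point (a point on a principal cut is still regular for the continued germ).
So the germ continues analytically to -10/11.

The point is a regular point.


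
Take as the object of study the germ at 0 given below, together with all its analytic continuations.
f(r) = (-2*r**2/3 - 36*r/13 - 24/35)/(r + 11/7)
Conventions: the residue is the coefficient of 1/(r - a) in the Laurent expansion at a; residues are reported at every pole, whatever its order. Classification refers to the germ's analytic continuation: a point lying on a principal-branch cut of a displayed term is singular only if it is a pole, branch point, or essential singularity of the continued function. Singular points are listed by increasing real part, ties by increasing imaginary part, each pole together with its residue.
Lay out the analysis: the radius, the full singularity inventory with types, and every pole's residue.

Denominator factor (r + 11/7): pole of order 1 at -11/7, modulus 11/7.
The radius of convergence is the smallest modulus among the singular points: 11/7.
At the order-1 pole -11/7 set g(r) = (r - (-11/7))*f(r) = -2*r**2/3 - 36*r/13 - 24/35.
Simple pole: residue = g(a) at a = -11/7, which is 19298/9555.

Radius of convergence at 0: 11/7.
At -11/7: a pole of order 1; residue 19298/9555.


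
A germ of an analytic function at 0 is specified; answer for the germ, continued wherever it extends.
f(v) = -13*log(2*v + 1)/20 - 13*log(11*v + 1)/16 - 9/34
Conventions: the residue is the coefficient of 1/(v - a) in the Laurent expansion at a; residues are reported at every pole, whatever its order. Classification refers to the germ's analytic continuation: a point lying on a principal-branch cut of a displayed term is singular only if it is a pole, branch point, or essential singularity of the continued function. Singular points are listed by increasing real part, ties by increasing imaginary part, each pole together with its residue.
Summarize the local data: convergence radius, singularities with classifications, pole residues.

Radius of convergence at 0: 1/11.
At -1/2: a logarithmic branch point.
At -1/11: a logarithmic branch point.

Branch term (-13/16)*log(1 - v/(-1/11)): its argument vanishes at v = -1/11, a logarithmic branch point, modulus 1/11.
Branch term (-13/20)*log(1 - v/(-1/2)): its argument vanishes at v = -1/2, a logarithmic branch point, modulus 1/2.
The radius of convergence is the smallest modulus among the singular points: 1/11.
List the singular points by increasing real part (a conjugate pair: the negative imaginary part first).


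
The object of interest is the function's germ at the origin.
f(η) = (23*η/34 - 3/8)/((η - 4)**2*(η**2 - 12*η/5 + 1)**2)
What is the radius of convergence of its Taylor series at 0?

Denominator factor (η - 4)^2: pole of order 2 at 4, modulus 4.
Denominator factor (η**2 - 12*η/5 + 1)^2: discriminant 44/25, real irrational roots 6/5 + (1/5)*sqrt(11) and 6/5 - (1/5)*sqrt(11); poles of order 2, moduli 6/5 + (1/5)*sqrt(11) and 6/5 - (1/5)*sqrt(11).
The radius of convergence is the smallest modulus among the singular points: 6/5 - (1/5)*sqrt(11).

The radius of convergence is 6/5 - (1/5)*sqrt(11).


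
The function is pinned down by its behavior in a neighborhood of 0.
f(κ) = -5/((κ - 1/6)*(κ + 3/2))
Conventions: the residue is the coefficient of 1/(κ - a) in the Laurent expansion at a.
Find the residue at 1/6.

At the order-1 pole 1/6 set g(κ) = (κ - (1/6))*f(κ) = -5/(κ + 3/2).
Simple pole: residue = g(a) at a = 1/6, which is -3.

The residue is -3.


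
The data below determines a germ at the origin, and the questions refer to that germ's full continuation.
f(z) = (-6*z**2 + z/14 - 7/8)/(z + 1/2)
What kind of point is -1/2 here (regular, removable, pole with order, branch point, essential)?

The point is a pole of order 1.

The denominator factor z + 1/2 vanishes at -1/2 and appears to the power 1; the numerator there equals -135/56, nonzero, and no other factor vanishes.
Hence a pole whose order is the multiplicity, 1.


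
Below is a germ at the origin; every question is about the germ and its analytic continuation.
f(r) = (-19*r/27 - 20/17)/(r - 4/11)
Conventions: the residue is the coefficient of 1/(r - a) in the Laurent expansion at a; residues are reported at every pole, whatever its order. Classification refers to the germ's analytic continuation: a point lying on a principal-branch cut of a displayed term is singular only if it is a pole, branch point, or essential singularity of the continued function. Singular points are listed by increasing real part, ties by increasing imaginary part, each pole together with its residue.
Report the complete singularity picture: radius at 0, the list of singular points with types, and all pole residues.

Radius of convergence at 0: 4/11.
At 4/11: a pole of order 1; residue -7232/5049.

Denominator factor (r - 4/11): pole of order 1 at 4/11, modulus 4/11.
The radius of convergence is the smallest modulus among the singular points: 4/11.
At the order-1 pole 4/11 set g(r) = (r - (4/11))*f(r) = -19*r/27 - 20/17.
Simple pole: residue = g(a) at a = 4/11, which is -7232/5049.


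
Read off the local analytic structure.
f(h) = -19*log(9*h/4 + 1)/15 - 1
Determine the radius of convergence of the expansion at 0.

Branch term (-19/15)*log(1 - h/(-4/9)): its argument vanishes at h = -4/9, a logarithmic branch point, modulus 4/9.
The radius of convergence is the smallest modulus among the singular points: 4/9.

The radius of convergence is 4/9.


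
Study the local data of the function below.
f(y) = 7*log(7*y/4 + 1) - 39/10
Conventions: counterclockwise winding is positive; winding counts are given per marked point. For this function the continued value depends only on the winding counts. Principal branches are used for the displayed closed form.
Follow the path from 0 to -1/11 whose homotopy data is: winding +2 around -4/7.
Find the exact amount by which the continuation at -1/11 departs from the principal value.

Continued minus principal equals (28)*pi*i.

The rational part is single-valued and drops out of the difference; each branch term changes only by its own monodromy.
(7)*log(1 - y/(-4/7)): each positive loop around -4/7 adds 2*pi*i to the log, so winding +2 contributes (7)*(2)*2*pi*i = (28)*pi*i.
Summing the contributions at y = -1/11 gives (28)*pi*i.


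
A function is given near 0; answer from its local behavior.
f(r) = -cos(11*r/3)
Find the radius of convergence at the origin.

The factor cos(11*r/3) is entire and contributes no finite singular point.
The polynomial part has no poles.
No finite singular points: the Taylor series at 0 converges everywhere.

The radius of convergence is infinite.


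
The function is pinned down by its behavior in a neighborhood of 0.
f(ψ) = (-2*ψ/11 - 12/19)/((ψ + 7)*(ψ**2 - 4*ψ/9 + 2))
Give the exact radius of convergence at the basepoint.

The radius of convergence is sqrt(2).

Denominator factor (ψ + 7): pole of order 1 at -7, modulus 7.
Denominator factor (ψ**2 - 4*ψ/9 + 2): discriminant -632/81, complex-conjugate roots (2/9) + ((1/9)*sqrt(158))*i and (2/9) - ((1/9)*sqrt(158))*i; poles of order 1, moduli sqrt(2) and sqrt(2).
The radius of convergence is the smallest modulus among the singular points: sqrt(2).


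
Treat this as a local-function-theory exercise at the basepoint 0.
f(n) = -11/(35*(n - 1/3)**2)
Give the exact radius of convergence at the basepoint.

Denominator factor (n - 1/3)^2: pole of order 2 at 1/3, modulus 1/3.
The radius of convergence is the smallest modulus among the singular points: 1/3.

The radius of convergence is 1/3.


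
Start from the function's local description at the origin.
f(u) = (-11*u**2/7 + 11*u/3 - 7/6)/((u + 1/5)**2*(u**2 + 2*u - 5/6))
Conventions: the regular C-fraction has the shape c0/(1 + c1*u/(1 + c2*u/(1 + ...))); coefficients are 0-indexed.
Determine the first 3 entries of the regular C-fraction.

Taylor coefficients (expand at 0): a_0 = 35, a_1 = -376, a_2 = 101911/35.
c0 = a_0 = 35. Peel one level at a time: if S = 1 + c*u/S' with S'(0) = 1, then c is the u-coefficient of S and S' = c*u/(S - 1).
S_1 = c0/f = 1 + (376/35)*u + (7893/245)*u^2 + ...; c1 = 376/35.
S_2 = c1*u/(S_1 - 1) = 1 + (-7893/2632)*u + ...; c2 = -7893/2632.

The regular C-fraction coefficients are [35, 376/35, -7893/2632].


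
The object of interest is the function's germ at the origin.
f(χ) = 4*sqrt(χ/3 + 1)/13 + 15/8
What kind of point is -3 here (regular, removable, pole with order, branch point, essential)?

The point is an algebraic (square-root) branch point.

The term (4/13)*sqrt(1 - χ/(-3)) has argument 1 - -3/(-3) = 0 at -3: a square-root (algebraic, two-sheeted) branch point; the remaining terms are analytic or single-valued there.


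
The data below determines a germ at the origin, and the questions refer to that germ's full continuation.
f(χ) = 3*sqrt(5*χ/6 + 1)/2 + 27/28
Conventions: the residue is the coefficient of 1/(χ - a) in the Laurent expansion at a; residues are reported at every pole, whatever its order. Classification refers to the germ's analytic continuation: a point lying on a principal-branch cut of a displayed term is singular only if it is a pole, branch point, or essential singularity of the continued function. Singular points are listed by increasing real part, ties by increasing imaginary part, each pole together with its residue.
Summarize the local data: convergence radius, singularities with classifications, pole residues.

Branch term (3/2)*sqrt(1 - χ/(-6/5)): its argument vanishes at χ = -6/5, a square-root branch point, modulus 6/5.
The radius of convergence is the smallest modulus among the singular points: 6/5.

Radius of convergence at 0: 6/5.
At -6/5: an algebraic (square-root) branch point.


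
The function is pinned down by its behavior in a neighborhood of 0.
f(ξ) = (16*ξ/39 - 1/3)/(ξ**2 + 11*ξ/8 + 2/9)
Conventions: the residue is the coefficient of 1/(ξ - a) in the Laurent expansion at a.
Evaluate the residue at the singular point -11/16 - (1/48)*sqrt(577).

The factor ξ**2 + 11*ξ/8 + 2/9 splits as (ξ - a)(ξ - a') with a = -11/16 - (1/48)*sqrt(577), a' = -11/16 + (1/48)*sqrt(577). At the order-1 pole a set g(ξ) = (ξ - a)*f(ξ) = [16*ξ/39 - 1/3] / (ξ - a').
Simple pole: residue = g(a) at a = -11/16 - (1/48)*sqrt(577), which is 8/39 + (192/7501)*sqrt(577).

The residue is 8/39 + (192/7501)*sqrt(577).


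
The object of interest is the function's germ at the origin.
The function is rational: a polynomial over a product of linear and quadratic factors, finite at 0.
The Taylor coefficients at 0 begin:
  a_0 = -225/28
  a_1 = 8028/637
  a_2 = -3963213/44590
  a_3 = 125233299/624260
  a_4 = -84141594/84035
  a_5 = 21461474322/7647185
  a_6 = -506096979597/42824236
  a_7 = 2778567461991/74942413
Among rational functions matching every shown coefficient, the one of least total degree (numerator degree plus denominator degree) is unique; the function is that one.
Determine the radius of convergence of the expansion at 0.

The radius of convergence is -1/18 + (1/18)*sqrt(37).

No rational of total degree below 5 reproduces all 8 coefficients; solving the [2/3] Pade equations on them gives f(σ) = (-23*σ**2/15 + 27*σ/13 - 25/12)/((σ - 7/3)*(σ**2 - σ/9 - 1/9)), whose expansion matches every shown term.
Denominator factor (σ - 7/3): pole of order 1 at 7/3, modulus 7/3.
Denominator factor (σ**2 - σ/9 - 1/9): discriminant 37/81, real irrational roots 1/18 + (1/18)*sqrt(37) and 1/18 - (1/18)*sqrt(37); poles of order 1, moduli 1/18 + (1/18)*sqrt(37) and -1/18 + (1/18)*sqrt(37).
The radius of convergence is the smallest modulus among the singular points: -1/18 + (1/18)*sqrt(37).


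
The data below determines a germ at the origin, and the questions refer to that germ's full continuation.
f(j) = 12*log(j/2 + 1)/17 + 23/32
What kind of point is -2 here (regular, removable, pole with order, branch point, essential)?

The term (12/17)*log(1 - j/(-2)) has argument 1 - -2/(-2) = 0 at -2: a logarithmic (infinitely-sheeted) branch point; the remaining terms are analytic or single-valued there.

The point is a logarithmic branch point.


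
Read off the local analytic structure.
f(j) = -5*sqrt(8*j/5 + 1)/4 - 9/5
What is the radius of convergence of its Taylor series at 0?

Branch term (-5/4)*sqrt(1 - j/(-5/8)): its argument vanishes at j = -5/8, a square-root branch point, modulus 5/8.
The radius of convergence is the smallest modulus among the singular points: 5/8.

The radius of convergence is 5/8.


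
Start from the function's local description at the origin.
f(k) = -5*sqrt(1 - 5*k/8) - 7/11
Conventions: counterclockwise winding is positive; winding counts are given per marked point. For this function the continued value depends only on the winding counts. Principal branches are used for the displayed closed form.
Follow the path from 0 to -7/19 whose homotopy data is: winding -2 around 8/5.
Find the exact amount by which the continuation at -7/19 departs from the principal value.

Continued minus principal equals 0.

The rational part is single-valued and drops out of the difference; each branch term changes only by its own monodromy.
(-5)*sqrt(1 - k/(8/5)): winding -2 is even, the square root returns to the same sheet, contribution 0.
Summing the contributions at k = -7/19 gives 0.


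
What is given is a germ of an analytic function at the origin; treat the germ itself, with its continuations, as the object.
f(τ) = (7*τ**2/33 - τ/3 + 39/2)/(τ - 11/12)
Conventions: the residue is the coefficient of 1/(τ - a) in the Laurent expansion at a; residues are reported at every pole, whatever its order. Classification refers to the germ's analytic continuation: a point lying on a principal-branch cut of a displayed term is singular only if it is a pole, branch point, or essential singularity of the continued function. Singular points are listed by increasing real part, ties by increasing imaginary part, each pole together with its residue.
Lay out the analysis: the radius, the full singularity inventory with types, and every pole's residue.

Denominator factor (τ - 11/12): pole of order 1 at 11/12, modulus 11/12.
The radius of convergence is the smallest modulus among the singular points: 11/12.
At the order-1 pole 11/12 set g(τ) = (τ - (11/12))*f(τ) = 7*τ**2/33 - τ/3 + 39/2.
Simple pole: residue = g(a) at a = 11/12, which is 8369/432.

Radius of convergence at 0: 11/12.
At 11/12: a pole of order 1; residue 8369/432.


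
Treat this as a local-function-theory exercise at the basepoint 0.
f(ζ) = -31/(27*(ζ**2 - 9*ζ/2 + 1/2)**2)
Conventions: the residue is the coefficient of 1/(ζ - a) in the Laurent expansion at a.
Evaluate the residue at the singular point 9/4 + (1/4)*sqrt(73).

The factor ζ**2 - 9*ζ/2 + 1/2 splits as (ζ - a)(ζ - a') with a = 9/4 + (1/4)*sqrt(73), a' = 9/4 - (1/4)*sqrt(73). At the order-2 pole a set g(ζ) = (ζ - a)^2*f(ζ) = [-31/27] / (ζ - a')^2.
Order-2 pole: residue = g'(a); g'(9/4 + (1/4)*sqrt(73)) = (496/143883)*sqrt(73), so the residue is (496/143883)*sqrt(73).

The residue is (496/143883)*sqrt(73).


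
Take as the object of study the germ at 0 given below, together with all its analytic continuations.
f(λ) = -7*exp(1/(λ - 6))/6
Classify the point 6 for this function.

The exponent 1/(λ - (6)) has a pole at 6, so exp(1/(λ - (6))) takes every nonzero value near it: an essential singularity (not a pole of any order).

The point is an essential singularity.


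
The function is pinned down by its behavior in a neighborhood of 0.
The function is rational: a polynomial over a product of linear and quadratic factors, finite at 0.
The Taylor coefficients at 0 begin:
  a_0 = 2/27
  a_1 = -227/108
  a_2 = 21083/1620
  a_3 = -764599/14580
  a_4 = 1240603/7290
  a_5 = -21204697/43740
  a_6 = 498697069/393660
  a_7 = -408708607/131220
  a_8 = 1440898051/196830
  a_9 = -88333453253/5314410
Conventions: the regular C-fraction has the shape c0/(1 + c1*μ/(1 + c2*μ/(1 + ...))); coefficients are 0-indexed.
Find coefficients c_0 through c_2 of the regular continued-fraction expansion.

The regular C-fraction coefficients are [2/27, 227/8, -604271/27240].

Taylor coefficients (read off): a_0 = 2/27, a_1 = -227/108, a_2 = 21083/1620.
c0 = a_0 = 2/27. Peel one level at a time: if S = 1 + c*μ/S' with S'(0) = 1, then c is the μ-coefficient of S and S' = c*μ/(S - 1).
S_1 = c0/f = 1 + (227/8)*μ + (604271/960)*μ^2 + ...; c1 = 227/8.
S_2 = c1*μ/(S_1 - 1) = 1 + (-604271/27240)*μ + ...; c2 = -604271/27240.


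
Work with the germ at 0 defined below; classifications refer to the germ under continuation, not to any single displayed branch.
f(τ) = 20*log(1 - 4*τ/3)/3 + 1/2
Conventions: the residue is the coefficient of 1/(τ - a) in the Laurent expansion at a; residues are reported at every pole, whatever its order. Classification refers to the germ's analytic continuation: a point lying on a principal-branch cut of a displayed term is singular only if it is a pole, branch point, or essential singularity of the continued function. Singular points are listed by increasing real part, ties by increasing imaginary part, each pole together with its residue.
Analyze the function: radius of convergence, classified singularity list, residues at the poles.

Radius of convergence at 0: 3/4.
At 3/4: a logarithmic branch point.

Branch term (20/3)*log(1 - τ/(3/4)): its argument vanishes at τ = 3/4, a logarithmic branch point, modulus 3/4.
The radius of convergence is the smallest modulus among the singular points: 3/4.


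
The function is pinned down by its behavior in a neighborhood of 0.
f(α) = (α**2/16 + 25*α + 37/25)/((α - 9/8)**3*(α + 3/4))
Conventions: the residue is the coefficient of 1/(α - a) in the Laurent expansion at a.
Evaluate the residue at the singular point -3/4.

The residue is 220606/84375.

At the order-1 pole -3/4 set g(α) = (α - (-3/4))*f(α) = (α**2/16 + 25*α + 37/25)/(α - 9/8)**3.
Simple pole: residue = g(a) at a = -3/4, which is 220606/84375.


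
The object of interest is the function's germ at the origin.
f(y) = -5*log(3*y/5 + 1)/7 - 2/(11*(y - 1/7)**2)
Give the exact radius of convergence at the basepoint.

The radius of convergence is 1/7.

Denominator factor (y - 1/7)^2: pole of order 2 at 1/7, modulus 1/7.
Branch term (-5/7)*log(1 - y/(-5/3)): its argument vanishes at y = -5/3, a logarithmic branch point, modulus 5/3.
The radius of convergence is the smallest modulus among the singular points: 1/7.


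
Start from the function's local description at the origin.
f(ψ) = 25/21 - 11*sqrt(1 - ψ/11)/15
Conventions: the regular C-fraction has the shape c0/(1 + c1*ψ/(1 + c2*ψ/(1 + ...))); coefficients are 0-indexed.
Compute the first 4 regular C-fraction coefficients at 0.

The regular C-fraction coefficients are [16/35, -7/96, 53/1056, 6/583].

Taylor coefficients (expand at 0): a_0 = 16/35, a_1 = 1/30, a_2 = 1/1320, a_3 = 1/29040.
c0 = a_0 = 16/35. Peel one level at a time: if S = 1 + c*ψ/S' with S'(0) = 1, then c is the ψ-coefficient of S and S' = c*ψ/(S - 1).
S_1 = c0/f = 1 + (-7/96)*ψ + (371/101376)*ψ^2 + ...; c1 = -7/96.
S_2 = c1*ψ/(S_1 - 1) = 1 + (53/1056)*ψ + (-1/1936)*ψ^2 + ...; c2 = 53/1056.
S_3 = c2*ψ/(S_2 - 1) = 1 + (6/583)*ψ + ...; c3 = 6/583.


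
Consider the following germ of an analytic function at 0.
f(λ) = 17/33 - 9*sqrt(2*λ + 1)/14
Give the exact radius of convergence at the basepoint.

Branch term (-9/14)*sqrt(1 - λ/(-1/2)): its argument vanishes at λ = -1/2, a square-root branch point, modulus 1/2.
The radius of convergence is the smallest modulus among the singular points: 1/2.

The radius of convergence is 1/2.


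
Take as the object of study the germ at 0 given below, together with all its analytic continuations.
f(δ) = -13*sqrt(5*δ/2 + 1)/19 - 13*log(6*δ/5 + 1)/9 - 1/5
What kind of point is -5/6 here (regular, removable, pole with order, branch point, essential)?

The term (-13/9)*log(1 - δ/(-5/6)) has argument 1 - -5/6/(-5/6) = 0 at -5/6: a logarithmic (infinitely-sheeted) branch point; the remaining terms are analytic or single-valued there.

The point is a logarithmic branch point.


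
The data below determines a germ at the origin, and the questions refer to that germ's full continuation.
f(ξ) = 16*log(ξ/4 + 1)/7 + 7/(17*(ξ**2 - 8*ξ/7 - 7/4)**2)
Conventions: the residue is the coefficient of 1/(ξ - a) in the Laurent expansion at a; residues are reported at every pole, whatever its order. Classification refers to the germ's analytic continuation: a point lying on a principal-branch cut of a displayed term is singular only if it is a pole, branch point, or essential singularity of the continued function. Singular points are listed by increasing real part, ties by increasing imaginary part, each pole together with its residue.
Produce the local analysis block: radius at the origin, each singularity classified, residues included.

Radius of convergence at 0: -4/7 + (1/14)*sqrt(407).
At -4: a logarithmic branch point.
At 4/7 - (1/14)*sqrt(407): a pole of order 2; residue (4802/2816033)*sqrt(407).
At 4/7 + (1/14)*sqrt(407): a pole of order 2; residue -(4802/2816033)*sqrt(407).

Denominator factor (ξ**2 - 8*ξ/7 - 7/4)^2: discriminant 407/49, real irrational roots 4/7 + (1/14)*sqrt(407) and 4/7 - (1/14)*sqrt(407); poles of order 2, moduli 4/7 + (1/14)*sqrt(407) and -4/7 + (1/14)*sqrt(407).
Branch term (16/7)*log(1 - ξ/(-4)): its argument vanishes at ξ = -4, a logarithmic branch point, modulus 4.
The radius of convergence is the smallest modulus among the singular points: -4/7 + (1/14)*sqrt(407).
The branch term is analytic at 4/7 - (1/14)*sqrt(407) and contributes nothing to the residue; only the rational part matters.
The factor ξ**2 - 8*ξ/7 - 7/4 splits as (ξ - a)(ξ - a') with a = 4/7 - (1/14)*sqrt(407), a' = 4/7 + (1/14)*sqrt(407). At the order-2 pole a set g(ξ) = (ξ - a)^2*(rational part) = [7/17] / (ξ - a')^2.
Order-2 pole: residue = g'(a); g'(4/7 - (1/14)*sqrt(407)) = (4802/2816033)*sqrt(407), so the residue is (4802/2816033)*sqrt(407).
The branch term is analytic at 4/7 + (1/14)*sqrt(407) and contributes nothing to the residue; only the rational part matters.
The factor ξ**2 - 8*ξ/7 - 7/4 splits as (ξ - a)(ξ - a') with a = 4/7 + (1/14)*sqrt(407), a' = 4/7 - (1/14)*sqrt(407). At the order-2 pole a set g(ξ) = (ξ - a)^2*(rational part) = [7/17] / (ξ - a')^2.
Order-2 pole: residue = g'(a); g'(4/7 + (1/14)*sqrt(407)) = -(4802/2816033)*sqrt(407), so the residue is -(4802/2816033)*sqrt(407).
List the singular points by increasing real part (a conjugate pair: the negative imaginary part first).


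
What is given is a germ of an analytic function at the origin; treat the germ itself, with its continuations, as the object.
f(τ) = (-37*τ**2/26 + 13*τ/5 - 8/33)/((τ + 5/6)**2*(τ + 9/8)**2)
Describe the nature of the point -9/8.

The denominator factor τ + 9/8 vanishes at -9/8 and appears to the power 2; the numerator there equals -1364153/274560, nonzero, and no other factor vanishes.
Hence a pole whose order is the multiplicity, 2.

The point is a pole of order 2.
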